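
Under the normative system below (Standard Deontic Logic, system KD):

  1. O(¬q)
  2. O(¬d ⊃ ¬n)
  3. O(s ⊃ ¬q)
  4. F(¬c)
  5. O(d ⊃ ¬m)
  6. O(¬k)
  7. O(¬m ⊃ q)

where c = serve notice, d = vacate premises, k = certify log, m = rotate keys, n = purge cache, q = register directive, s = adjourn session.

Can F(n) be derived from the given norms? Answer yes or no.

Premise 1 gives O(¬q).
Premise 7 is O(¬m ⊃ q); contrapositively O(¬q ⊃ m). Since O(¬q) holds, K gives O(m).
Premise 5, O(d ⊃ ¬m), contraposes to O(m ⊃ ¬d); with O(m) we get O(¬d).
Premise 2 is O(¬d ⊃ ¬n); since O(¬d), deontic closure gives O(¬n).
Premises 3, 4, 6 do not contribute to this derivation.
So O(¬n) holds, i.e. F(n). The claim follows.

Yes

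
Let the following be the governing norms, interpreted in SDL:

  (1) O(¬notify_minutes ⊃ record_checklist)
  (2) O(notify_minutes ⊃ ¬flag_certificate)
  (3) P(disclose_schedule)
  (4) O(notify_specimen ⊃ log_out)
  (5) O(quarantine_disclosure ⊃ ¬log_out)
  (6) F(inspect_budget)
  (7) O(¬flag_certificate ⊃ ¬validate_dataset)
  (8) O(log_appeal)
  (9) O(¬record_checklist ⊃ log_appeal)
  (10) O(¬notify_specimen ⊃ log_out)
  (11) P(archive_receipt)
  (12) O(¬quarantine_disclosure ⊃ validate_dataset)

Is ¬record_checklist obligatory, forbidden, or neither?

Forbidden

Premises 10 and 4 are O(¬notify_specimen ⊃ log_out) and O(notify_specimen ⊃ log_out); every ideal world satisfies ¬notify_specimen or notify_specimen, so in either case log_out holds — hence O(log_out).
Premise 5 is O(quarantine_disclosure ⊃ ¬log_out); contrapositively O(log_out ⊃ ¬quarantine_disclosure). Since O(log_out) holds, K gives O(¬quarantine_disclosure).
Premise 12 is O(¬quarantine_disclosure ⊃ validate_dataset); since O(¬quarantine_disclosure), deontic closure gives O(validate_dataset).
The contrapositive of premise 7 (O(¬flag_certificate ⊃ ¬validate_dataset)) is O(validate_dataset ⊃ flag_certificate), and O(validate_dataset) is already established, so O(flag_certificate).
The contrapositive of premise 2 (O(notify_minutes ⊃ ¬flag_certificate)) is O(flag_certificate ⊃ ¬notify_minutes), and O(flag_certificate) is already established, so O(¬notify_minutes).
With premise 1, O(¬notify_minutes ⊃ record_checklist), the K-axiom yields O(record_checklist).
Premises 3, 6, 8, 9, 11 do not contribute to this derivation.
Thus O(record_checklist), which is F(¬record_checklist): ¬record_checklist is forbidden.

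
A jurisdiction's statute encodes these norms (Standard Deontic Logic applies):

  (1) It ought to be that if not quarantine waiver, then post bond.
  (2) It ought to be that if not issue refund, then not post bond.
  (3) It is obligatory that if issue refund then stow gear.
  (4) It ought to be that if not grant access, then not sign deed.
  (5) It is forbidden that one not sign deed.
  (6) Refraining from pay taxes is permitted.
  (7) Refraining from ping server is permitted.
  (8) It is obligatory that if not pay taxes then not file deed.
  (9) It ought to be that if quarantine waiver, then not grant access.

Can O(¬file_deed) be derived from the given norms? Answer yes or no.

Premise 8 is O(¬pay_taxes → ¬file_deed), but O(¬pay_taxes) is not derivable from the premises (the permission P(¬pay_taxes) asserts only ¬O(pay_taxes), not O(¬pay_taxes)), so it does not yield O(¬file_deed).
No other premise forces O(¬file_deed). An ideal world satisfying every premise can still have ¬file_deed false, so O(¬file_deed) is not derivable.

No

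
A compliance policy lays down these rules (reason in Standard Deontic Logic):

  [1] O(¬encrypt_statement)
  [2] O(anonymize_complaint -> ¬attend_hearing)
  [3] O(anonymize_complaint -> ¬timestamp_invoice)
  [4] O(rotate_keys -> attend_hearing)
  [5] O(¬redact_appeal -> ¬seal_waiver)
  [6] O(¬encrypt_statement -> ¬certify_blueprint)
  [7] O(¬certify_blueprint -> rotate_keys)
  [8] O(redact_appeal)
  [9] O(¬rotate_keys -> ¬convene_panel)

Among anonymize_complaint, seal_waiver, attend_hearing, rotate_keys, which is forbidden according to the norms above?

anonymize_complaint

Premise 1 states O(¬encrypt_statement) outright.
From O(¬encrypt_statement) and premise 6, O(¬encrypt_statement -> ¬certify_blueprint), we obtain O(¬certify_blueprint).
Premise 7 is O(¬certify_blueprint -> rotate_keys); since O(¬certify_blueprint), deontic closure gives O(rotate_keys).
From O(rotate_keys) and premise 4, O(rotate_keys -> attend_hearing), we obtain O(attend_hearing).
Premise 2 is O(anonymize_complaint -> ¬attend_hearing); contrapositively O(attend_hearing -> ¬anonymize_complaint). Since O(attend_hearing) holds, K gives O(¬anonymize_complaint).
So O(¬anonymize_complaint) holds, i.e. anonymize_complaint is forbidden. None of the other listed options is forbidden under the premises.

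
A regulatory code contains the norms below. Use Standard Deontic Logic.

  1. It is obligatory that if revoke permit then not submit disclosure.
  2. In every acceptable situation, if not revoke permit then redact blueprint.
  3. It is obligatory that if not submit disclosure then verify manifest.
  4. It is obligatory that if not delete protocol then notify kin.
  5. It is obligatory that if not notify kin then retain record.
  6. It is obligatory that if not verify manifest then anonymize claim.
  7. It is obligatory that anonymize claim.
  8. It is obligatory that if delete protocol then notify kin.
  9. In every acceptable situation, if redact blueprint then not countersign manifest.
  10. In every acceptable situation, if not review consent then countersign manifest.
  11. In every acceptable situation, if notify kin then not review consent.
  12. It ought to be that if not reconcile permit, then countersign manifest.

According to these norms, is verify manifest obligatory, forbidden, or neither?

Premises 8 and 4 cover both cases: O(delete_protocol → notify_kin) and O(¬delete_protocol → notify_kin). Since delete_protocol ∨ ¬delete_protocol is a tautology, O(notify_kin) follows.
Premise 11 is O(notify_kin → ¬review_consent); since O(notify_kin), deontic closure gives O(¬review_consent).
Premise 10 is O(¬review_consent → countersign_manifest); since O(¬review_consent), deontic closure gives O(countersign_manifest).
Premise 9 is O(redact_blueprint → ¬countersign_manifest); contrapositively O(countersign_manifest → ¬redact_blueprint). Since O(countersign_manifest) holds, K gives O(¬redact_blueprint).
Premise 2, O(¬revoke_permit → redact_blueprint), contraposes to O(¬redact_blueprint → revoke_permit); with O(¬redact_blueprint) we get O(revoke_permit).
With premise 1, O(revoke_permit → ¬submit_disclosure), the K-axiom yields O(¬submit_disclosure).
Applying K to premise 3 (O(¬submit_disclosure → verify_manifest)) and O(¬submit_disclosure) yields O(verify_manifest).
Premises 5, 6, 7, 12 do not contribute to this derivation.
Hence verify_manifest is obligatory.

Obligatory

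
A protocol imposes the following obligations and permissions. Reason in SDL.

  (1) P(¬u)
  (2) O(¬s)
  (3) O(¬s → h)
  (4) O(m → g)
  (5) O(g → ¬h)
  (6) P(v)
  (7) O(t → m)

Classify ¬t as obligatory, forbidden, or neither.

Obligatory

Premise 2 gives O(¬s).
With premise 3, O(¬s → h), the K-axiom yields O(h).
The contrapositive of premise 5 (O(g → ¬h)) is O(h → ¬g), and O(h) is already established, so O(¬g).
Premise 4 is O(m → g); contrapositively O(¬g → ¬m). Since O(¬g) holds, K gives O(¬m).
Premise 7, O(t → m), contraposes to O(¬m → ¬t); with O(¬m) we get O(¬t).
Premises 1, 6 do not contribute to this derivation.
Hence ¬t is obligatory.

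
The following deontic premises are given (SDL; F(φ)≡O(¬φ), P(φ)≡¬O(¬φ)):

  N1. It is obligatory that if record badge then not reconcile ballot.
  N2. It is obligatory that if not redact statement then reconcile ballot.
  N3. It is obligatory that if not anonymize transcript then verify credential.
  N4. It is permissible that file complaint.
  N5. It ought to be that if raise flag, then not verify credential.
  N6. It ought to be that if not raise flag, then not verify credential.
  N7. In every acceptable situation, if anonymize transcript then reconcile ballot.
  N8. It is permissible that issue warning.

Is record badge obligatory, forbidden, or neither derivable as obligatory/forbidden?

Premises 6 and 5 are O(¬raise_flag → ¬verify_credential) and O(raise_flag → ¬verify_credential); every ideal world satisfies ¬raise_flag or raise_flag, so in either case ¬verify_credential holds — hence O(¬verify_credential).
The contrapositive of premise 3 (O(¬anonymize_transcript → verify_credential)) is O(¬verify_credential → anonymize_transcript), and O(¬verify_credential) is already established, so O(anonymize_transcript).
Premise 7 is O(anonymize_transcript → reconcile_ballot); since O(anonymize_transcript), deontic closure gives O(reconcile_ballot).
The contrapositive of premise 1 (O(record_badge → ¬reconcile_ballot)) is O(reconcile_ballot → ¬record_badge), and O(reconcile_ballot) is already established, so O(¬record_badge).
Premises 2, 4, 8 do not contribute to this derivation.
Thus O(¬record_badge), which is F(record_badge): record_badge is forbidden.

Forbidden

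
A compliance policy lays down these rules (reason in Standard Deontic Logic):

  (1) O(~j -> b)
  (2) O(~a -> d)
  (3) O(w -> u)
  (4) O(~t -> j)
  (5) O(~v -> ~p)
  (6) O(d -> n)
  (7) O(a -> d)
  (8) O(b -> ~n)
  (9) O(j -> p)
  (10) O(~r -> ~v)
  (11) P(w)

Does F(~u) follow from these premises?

Premise 3 is O(w -> u), but O(w) is not derivable from the premises (the permission P(w) asserts only ~O(~w), not O(w)), so it does not yield O(u).
No other premise forces O(u). An ideal world satisfying every premise can still have ~u true, so F(~u) is not derivable.

No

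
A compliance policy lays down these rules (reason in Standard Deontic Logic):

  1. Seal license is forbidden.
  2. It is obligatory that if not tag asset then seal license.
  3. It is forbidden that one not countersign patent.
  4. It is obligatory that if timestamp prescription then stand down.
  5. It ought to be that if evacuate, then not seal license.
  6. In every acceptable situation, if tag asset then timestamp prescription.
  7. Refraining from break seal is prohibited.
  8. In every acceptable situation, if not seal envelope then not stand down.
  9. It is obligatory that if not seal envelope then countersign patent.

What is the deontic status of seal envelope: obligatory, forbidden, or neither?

Obligatory

F(seal_license) at premise 1 means O(¬seal_license).
The contrapositive of premise 2 (O(¬tag_asset → seal_license)) is O(¬seal_license → tag_asset), and O(¬seal_license) is already established, so O(tag_asset).
Premise 6 is O(tag_asset → timestamp_prescription); since O(tag_asset), deontic closure gives O(timestamp_prescription).
With premise 4, O(timestamp_prescription → stand_down), the K-axiom yields O(stand_down).
The contrapositive of premise 8 (O(¬seal_envelope → ¬stand_down)) is O(stand_down → seal_envelope), and O(stand_down) is already established, so O(seal_envelope).
Premises 3, 5, 7, 9 do not contribute to this derivation.
Hence seal_envelope is obligatory.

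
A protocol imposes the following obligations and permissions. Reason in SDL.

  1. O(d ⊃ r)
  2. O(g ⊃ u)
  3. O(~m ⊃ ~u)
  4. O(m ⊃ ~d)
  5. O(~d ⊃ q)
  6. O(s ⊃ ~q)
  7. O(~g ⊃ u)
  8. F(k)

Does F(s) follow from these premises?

Premises 2 and 7 cover both cases: O(g ⊃ u) and O(~g ⊃ u). Since g ∨ ~g is a tautology, O(u) follows.
Premise 3, O(~m ⊃ ~u), contraposes to O(u ⊃ m); with O(u) we get O(m).
Premise 4 is O(m ⊃ ~d); since O(m), deontic closure gives O(~d).
From O(~d) and premise 5, O(~d ⊃ q), we obtain O(q).
Premise 6 is O(s ⊃ ~q); contrapositively O(q ⊃ ~s). Since O(q) holds, K gives O(~s).
Premises 1, 8 do not contribute to this derivation.
So O(~s) holds, i.e. F(s). The claim follows.

Yes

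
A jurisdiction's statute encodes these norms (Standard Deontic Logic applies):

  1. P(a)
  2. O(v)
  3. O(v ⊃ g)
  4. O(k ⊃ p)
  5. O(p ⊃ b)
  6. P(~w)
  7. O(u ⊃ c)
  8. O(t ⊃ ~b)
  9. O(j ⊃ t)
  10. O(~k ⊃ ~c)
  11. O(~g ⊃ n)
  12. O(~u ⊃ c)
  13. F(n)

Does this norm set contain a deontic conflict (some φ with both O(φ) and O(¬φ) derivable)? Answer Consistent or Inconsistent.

Premise 11 is O(~g ⊃ n), but O(~g) is not derivable from the premises, so it does not yield O(n).
So O(n) is not derivable, and the apparent clash with O(~n) does not arise.
A world satisfying every obligation exists (e.g. a=false, b=true, c=true, g=true, j=false, k=true, n=false, p=true, t=false, u=false, v=true, w=false); no atom is both obligatory and forbidden, so the set is consistent.

Consistent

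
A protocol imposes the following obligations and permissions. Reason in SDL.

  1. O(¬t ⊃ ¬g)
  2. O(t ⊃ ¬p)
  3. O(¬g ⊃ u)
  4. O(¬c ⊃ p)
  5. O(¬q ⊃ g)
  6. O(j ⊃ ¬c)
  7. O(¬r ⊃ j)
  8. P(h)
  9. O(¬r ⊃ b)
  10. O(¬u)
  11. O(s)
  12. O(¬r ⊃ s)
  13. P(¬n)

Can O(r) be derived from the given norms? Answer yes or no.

Yes

Premise 10 gives O(¬u).
Premise 3 is O(¬g ⊃ u); contrapositively O(¬u ⊃ g). Since O(¬u) holds, K gives O(g).
Premise 1 is O(¬t ⊃ ¬g); contrapositively O(g ⊃ t). Since O(g) holds, K gives O(t).
With premise 2, O(t ⊃ ¬p), the K-axiom yields O(¬p).
Premise 4 is O(¬c ⊃ p); contrapositively O(¬p ⊃ c). Since O(¬p) holds, K gives O(c).
Premise 6, O(j ⊃ ¬c), contraposes to O(c ⊃ ¬j); with O(c) we get O(¬j).
The contrapositive of premise 7 (O(¬r ⊃ j)) is O(¬j ⊃ r), and O(¬j) is already established, so O(r).
Premises 5, 8, 9, 11, 12, 13 do not contribute to this derivation.
So O(r) follows.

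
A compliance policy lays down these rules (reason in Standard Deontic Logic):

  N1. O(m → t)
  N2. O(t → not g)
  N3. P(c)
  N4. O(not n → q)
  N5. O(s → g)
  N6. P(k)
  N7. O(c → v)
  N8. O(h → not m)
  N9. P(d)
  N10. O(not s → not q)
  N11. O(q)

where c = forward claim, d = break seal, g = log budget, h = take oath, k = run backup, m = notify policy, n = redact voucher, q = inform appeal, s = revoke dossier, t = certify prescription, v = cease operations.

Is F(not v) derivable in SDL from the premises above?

Premise 7 is O(c → v), but O(c) is not derivable from the premises (the permission P(c) asserts only not O(not c), not O(c)), so it does not yield O(v).
No other premise forces O(v). An ideal world satisfying every premise can still have not v true, so F(not v) is not derivable.

No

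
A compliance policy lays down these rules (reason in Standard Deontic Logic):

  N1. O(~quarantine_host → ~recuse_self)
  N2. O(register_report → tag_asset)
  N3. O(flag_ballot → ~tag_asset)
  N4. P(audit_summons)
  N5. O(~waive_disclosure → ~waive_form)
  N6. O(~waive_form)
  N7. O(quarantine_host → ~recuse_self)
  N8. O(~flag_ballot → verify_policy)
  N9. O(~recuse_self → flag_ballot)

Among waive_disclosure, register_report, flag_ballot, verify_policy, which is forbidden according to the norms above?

register_report

By case analysis on quarantine_host: premise 7 gives O(quarantine_host → ~recuse_self) and premise 1 gives O(~quarantine_host → ~recuse_self), so O(~recuse_self) either way.
Applying K to premise 9 (O(~recuse_self → flag_ballot)) and O(~recuse_self) yields O(flag_ballot).
With premise 3, O(flag_ballot → ~tag_asset), the K-axiom yields O(~tag_asset).
Premise 2 is O(register_report → tag_asset); contrapositively O(~tag_asset → ~register_report). Since O(~tag_asset) holds, K gives O(~register_report).
So O(~register_report) holds, i.e. register_report is forbidden. None of the other listed options is forbidden under the premises.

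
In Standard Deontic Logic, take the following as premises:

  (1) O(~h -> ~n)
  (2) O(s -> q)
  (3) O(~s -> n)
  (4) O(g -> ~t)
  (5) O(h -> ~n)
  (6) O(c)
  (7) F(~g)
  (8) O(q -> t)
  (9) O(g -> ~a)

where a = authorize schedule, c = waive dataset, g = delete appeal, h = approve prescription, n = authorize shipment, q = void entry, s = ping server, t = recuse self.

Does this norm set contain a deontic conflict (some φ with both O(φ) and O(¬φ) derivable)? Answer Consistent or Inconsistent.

Premises 1 and 5 cover both cases: O(~h -> ~n) and O(h -> ~n). Since ~h ∨ h is a tautology, O(~n) follows.
Premise 3 is O(~s -> n); contrapositively O(~n -> s). Since O(~n) holds, K gives O(s).
From O(s) and premise 2, O(s -> q), we obtain O(q).
From O(q) and premise 8, O(q -> t), we obtain O(t).
Premise 4 is O(g -> ~t); contrapositively O(t -> ~g). Since O(t) holds, K gives O(~g).
But premise 7, F(~g), means O(g).
We now have both O(~g) and O(g) — g is simultaneously obligatory and forbidden, violating the D-axiom.

Inconsistent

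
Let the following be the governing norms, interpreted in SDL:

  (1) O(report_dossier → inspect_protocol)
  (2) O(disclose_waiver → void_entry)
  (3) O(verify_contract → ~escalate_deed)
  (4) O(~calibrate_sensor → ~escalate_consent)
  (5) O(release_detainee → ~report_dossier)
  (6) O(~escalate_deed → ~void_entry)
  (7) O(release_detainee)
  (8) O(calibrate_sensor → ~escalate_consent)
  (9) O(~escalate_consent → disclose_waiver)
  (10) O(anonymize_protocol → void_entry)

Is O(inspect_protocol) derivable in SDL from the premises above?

No

Premise 1 is O(report_dossier → inspect_protocol), but O(report_dossier) is not derivable from the premises, so it does not yield O(inspect_protocol).
No other premise forces O(inspect_protocol). An ideal world satisfying every premise can still have inspect_protocol false, so O(inspect_protocol) is not derivable.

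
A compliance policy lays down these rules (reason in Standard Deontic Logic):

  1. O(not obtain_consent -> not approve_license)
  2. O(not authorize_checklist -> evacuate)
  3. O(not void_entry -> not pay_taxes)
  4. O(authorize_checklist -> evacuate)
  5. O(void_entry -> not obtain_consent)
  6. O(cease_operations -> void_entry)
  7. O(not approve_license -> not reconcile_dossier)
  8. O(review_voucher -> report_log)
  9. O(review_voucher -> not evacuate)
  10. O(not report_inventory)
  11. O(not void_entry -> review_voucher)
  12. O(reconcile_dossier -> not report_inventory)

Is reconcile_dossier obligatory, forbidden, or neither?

By case analysis on not authorize_checklist: premise 2 gives O(not authorize_checklist -> evacuate) and premise 4 gives O(authorize_checklist -> evacuate), so O(evacuate) either way.
Premise 9 is O(review_voucher -> not evacuate); contrapositively O(evacuate -> not review_voucher). Since O(evacuate) holds, K gives O(not review_voucher).
Premise 11 is O(not void_entry -> review_voucher); contrapositively O(not review_voucher -> void_entry). Since O(not review_voucher) holds, K gives O(void_entry).
From O(void_entry) and premise 5, O(void_entry -> not obtain_consent), we obtain O(not obtain_consent).
From O(not obtain_consent) and premise 1, O(not obtain_consent -> not approve_license), we obtain O(not approve_license).
Applying K to premise 7 (O(not approve_license -> not reconcile_dossier)) and O(not approve_license) yields O(not reconcile_dossier).
Premises 3, 6, 8, 10, 12 do not contribute to this derivation.
Thus O(not reconcile_dossier), which is F(reconcile_dossier): reconcile_dossier is forbidden.

Forbidden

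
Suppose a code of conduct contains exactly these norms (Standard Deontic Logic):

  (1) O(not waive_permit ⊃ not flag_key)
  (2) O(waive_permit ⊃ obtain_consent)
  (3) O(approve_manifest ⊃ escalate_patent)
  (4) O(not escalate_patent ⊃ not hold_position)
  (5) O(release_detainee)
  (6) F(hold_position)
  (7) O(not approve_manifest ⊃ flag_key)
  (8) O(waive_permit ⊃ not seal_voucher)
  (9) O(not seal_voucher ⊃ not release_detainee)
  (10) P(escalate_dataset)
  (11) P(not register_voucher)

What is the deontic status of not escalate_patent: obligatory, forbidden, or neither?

From premise 5 we have O(release_detainee).
Premise 9 is O(not seal_voucher ⊃ not release_detainee); contrapositively O(release_detainee ⊃ seal_voucher). Since O(release_detainee) holds, K gives O(seal_voucher).
Premise 8, O(waive_permit ⊃ not seal_voucher), contraposes to O(seal_voucher ⊃ not waive_permit); with O(seal_voucher) we get O(not waive_permit).
From O(not waive_permit) and premise 1, O(not waive_permit ⊃ not flag_key), we obtain O(not flag_key).
Premise 7 is O(not approve_manifest ⊃ flag_key); contrapositively O(not flag_key ⊃ approve_manifest). Since O(not flag_key) holds, K gives O(approve_manifest).
From O(approve_manifest) and premise 3, O(approve_manifest ⊃ escalate_patent), we obtain O(escalate_patent).
Premises 2, 4, 6, 10, 11 do not contribute to this derivation.
Thus O(escalate_patent), which is F(not escalate_patent): not escalate_patent is forbidden.

Forbidden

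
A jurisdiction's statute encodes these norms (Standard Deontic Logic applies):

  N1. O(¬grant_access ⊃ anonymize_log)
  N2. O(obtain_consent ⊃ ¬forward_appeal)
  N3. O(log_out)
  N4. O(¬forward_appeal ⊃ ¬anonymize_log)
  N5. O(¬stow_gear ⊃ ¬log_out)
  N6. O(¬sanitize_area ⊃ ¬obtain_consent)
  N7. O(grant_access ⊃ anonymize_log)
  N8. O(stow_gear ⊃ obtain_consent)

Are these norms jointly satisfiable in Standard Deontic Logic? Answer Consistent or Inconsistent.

Premises 1 and 7 are O(¬grant_access ⊃ anonymize_log) and O(grant_access ⊃ anonymize_log); every ideal world satisfies ¬grant_access or grant_access, so in either case anonymize_log holds — hence O(anonymize_log).
The contrapositive of premise 4 (O(¬forward_appeal ⊃ ¬anonymize_log)) is O(anonymize_log ⊃ forward_appeal), and O(anonymize_log) is already established, so O(forward_appeal).
The contrapositive of premise 2 (O(obtain_consent ⊃ ¬forward_appeal)) is O(forward_appeal ⊃ ¬obtain_consent), and O(forward_appeal) is already established, so O(¬obtain_consent).
Premise 8 is O(stow_gear ⊃ obtain_consent); contrapositively O(¬obtain_consent ⊃ ¬stow_gear). Since O(¬obtain_consent) holds, K gives O(¬stow_gear).
With premise 5, O(¬stow_gear ⊃ ¬log_out), the K-axiom yields O(¬log_out).
Yet premise 3 states O(log_out).
We now have both O(¬log_out) and O(log_out) — log_out is simultaneously obligatory and forbidden, violating the D-axiom.

Inconsistent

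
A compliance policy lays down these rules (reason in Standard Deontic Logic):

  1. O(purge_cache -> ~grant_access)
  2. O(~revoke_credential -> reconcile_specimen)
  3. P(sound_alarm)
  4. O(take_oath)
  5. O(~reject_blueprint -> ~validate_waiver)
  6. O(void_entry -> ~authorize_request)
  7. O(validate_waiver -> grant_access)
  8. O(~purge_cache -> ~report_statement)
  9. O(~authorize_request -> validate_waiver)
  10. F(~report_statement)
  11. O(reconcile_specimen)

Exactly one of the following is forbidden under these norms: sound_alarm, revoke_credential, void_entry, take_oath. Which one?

Premise 10 is F(~report_statement), i.e. O(report_statement).
The contrapositive of premise 8 (O(~purge_cache -> ~report_statement)) is O(report_statement -> purge_cache), and O(report_statement) is already established, so O(purge_cache).
With premise 1, O(purge_cache -> ~grant_access), the K-axiom yields O(~grant_access).
Premise 7 is O(validate_waiver -> grant_access); contrapositively O(~grant_access -> ~validate_waiver). Since O(~grant_access) holds, K gives O(~validate_waiver).
The contrapositive of premise 9 (O(~authorize_request -> validate_waiver)) is O(~validate_waiver -> authorize_request), and O(~validate_waiver) is already established, so O(authorize_request).
Premise 6, O(void_entry -> ~authorize_request), contraposes to O(authorize_request -> ~void_entry); with O(authorize_request) we get O(~void_entry).
So O(~void_entry) holds, i.e. void_entry is forbidden. None of the other listed options is forbidden under the premises.

void_entry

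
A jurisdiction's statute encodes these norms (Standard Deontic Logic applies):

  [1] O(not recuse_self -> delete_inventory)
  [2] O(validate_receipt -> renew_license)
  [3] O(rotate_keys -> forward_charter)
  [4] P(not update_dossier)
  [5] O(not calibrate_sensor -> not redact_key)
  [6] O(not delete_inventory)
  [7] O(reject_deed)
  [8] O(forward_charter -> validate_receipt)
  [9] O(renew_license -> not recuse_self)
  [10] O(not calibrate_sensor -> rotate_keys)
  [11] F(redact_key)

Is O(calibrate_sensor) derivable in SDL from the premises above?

Yes

Premise 6 states O(not delete_inventory) outright.
Premise 1, O(not recuse_self -> delete_inventory), contraposes to O(not delete_inventory -> recuse_self); with O(not delete_inventory) we get O(recuse_self).
Premise 9, O(renew_license -> not recuse_self), contraposes to O(recuse_self -> not renew_license); with O(recuse_self) we get O(not renew_license).
Premise 2 is O(validate_receipt -> renew_license); contrapositively O(not renew_license -> not validate_receipt). Since O(not renew_license) holds, K gives O(not validate_receipt).
The contrapositive of premise 8 (O(forward_charter -> validate_receipt)) is O(not validate_receipt -> not forward_charter), and O(not validate_receipt) is already established, so O(not forward_charter).
Premise 3, O(rotate_keys -> forward_charter), contraposes to O(not forward_charter -> not rotate_keys); with O(not forward_charter) we get O(not rotate_keys).
The contrapositive of premise 10 (O(not calibrate_sensor -> rotate_keys)) is O(not rotate_keys -> calibrate_sensor), and O(not rotate_keys) is already established, so O(calibrate_sensor).
Premises 4, 5, 7, 11 do not contribute to this derivation.
So O(calibrate_sensor) follows.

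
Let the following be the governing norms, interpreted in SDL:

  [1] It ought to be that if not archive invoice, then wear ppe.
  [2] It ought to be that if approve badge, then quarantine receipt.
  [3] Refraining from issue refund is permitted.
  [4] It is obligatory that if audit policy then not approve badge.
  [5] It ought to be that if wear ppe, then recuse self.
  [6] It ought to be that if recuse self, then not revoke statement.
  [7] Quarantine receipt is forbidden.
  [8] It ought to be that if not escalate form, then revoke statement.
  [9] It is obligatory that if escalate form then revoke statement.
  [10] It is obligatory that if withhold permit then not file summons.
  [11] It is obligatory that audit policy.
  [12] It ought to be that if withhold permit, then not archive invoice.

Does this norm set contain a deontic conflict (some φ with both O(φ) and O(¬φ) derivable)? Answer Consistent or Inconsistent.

Consistent

Premise 2 is O(approve_badge → quarantine_receipt), but O(approve_badge) is not derivable from the premises, so it does not yield O(quarantine_receipt).
So O(quarantine_receipt) is not derivable, and the apparent clash with O(¬quarantine_receipt) does not arise.
A world satisfying every obligation exists (e.g. approve_badge=false, archive_invoice=true, audit_policy=true, escalate_form=false, file_summons=false, issue_refund=false, quarantine_receipt=false, recuse_self=false, revoke_statement=true, wear_ppe=false, withhold_permit=false); no atom is both obligatory and forbidden, so the set is consistent.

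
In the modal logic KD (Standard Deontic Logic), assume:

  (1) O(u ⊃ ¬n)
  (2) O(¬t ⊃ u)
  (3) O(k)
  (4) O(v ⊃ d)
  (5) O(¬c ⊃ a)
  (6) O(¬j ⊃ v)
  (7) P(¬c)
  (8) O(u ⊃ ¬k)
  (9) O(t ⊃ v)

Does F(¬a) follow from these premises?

Premise 5 is O(¬c ⊃ a), but O(¬c) is not derivable from the premises (the permission P(¬c) asserts only ¬O(c), not O(¬c)), so it does not yield O(a).
No other premise forces O(a). An ideal world satisfying every premise can still have ¬a true, so F(¬a) is not derivable.

No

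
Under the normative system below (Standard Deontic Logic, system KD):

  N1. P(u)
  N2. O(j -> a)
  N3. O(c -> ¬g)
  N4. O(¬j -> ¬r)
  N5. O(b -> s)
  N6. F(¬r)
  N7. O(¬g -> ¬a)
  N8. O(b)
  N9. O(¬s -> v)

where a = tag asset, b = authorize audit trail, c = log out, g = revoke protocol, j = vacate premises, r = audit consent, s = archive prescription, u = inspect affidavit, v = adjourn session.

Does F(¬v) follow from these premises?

No

Premise 9 is O(¬s -> v), but O(¬s) is not derivable from the premises, so it does not yield O(v).
No other premise forces O(v). An ideal world satisfying every premise can still have ¬v true, so F(¬v) is not derivable.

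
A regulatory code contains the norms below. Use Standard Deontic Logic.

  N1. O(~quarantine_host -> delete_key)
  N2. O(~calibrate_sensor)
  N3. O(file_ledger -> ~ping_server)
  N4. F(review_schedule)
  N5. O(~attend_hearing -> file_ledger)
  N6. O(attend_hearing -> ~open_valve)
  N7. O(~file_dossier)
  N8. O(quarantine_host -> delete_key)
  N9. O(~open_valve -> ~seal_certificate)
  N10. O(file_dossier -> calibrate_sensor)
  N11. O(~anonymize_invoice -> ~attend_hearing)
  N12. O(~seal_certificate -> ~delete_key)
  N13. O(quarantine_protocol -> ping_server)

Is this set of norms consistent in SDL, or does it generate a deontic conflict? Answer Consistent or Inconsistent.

Consistent

Premise 10 is O(file_dossier -> calibrate_sensor), but O(file_dossier) is not derivable from the premises, so it does not yield O(calibrate_sensor).
So O(calibrate_sensor) is not derivable, and the apparent clash with O(~calibrate_sensor) does not arise.
A world satisfying every obligation exists (e.g. anonymize_invoice=false, attend_hearing=false, calibrate_sensor=false, delete_key=true, file_dossier=false, file_ledger=true, open_valve=true, ping_server=false, quarantine_host=false, quarantine_protocol=false, review_schedule=false, seal_certificate=true); no atom is both obligatory and forbidden, so the set is consistent.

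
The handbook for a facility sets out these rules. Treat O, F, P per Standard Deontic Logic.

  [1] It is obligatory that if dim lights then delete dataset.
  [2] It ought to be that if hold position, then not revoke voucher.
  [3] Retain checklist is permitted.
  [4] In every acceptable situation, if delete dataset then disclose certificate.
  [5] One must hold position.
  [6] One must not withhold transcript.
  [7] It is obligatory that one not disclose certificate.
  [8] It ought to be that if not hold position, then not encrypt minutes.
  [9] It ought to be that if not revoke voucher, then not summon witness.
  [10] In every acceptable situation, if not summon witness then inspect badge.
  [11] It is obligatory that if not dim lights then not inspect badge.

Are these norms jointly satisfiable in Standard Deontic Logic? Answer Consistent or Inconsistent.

Inconsistent

From premise 5 we have O(hold_position).
From O(hold_position) and premise 2, O(hold_position → ¬revoke_voucher), we obtain O(¬revoke_voucher).
With premise 9, O(¬revoke_voucher → ¬summon_witness), the K-axiom yields O(¬summon_witness).
With premise 10, O(¬summon_witness → inspect_badge), the K-axiom yields O(inspect_badge).
The contrapositive of premise 11 (O(¬dim_lights → ¬inspect_badge)) is O(inspect_badge → dim_lights), and O(inspect_badge) is already established, so O(dim_lights).
Applying K to premise 1 (O(dim_lights → delete_dataset)) and O(dim_lights) yields O(delete_dataset).
Premise 4 is O(delete_dataset → disclose_certificate); since O(delete_dataset), deontic closure gives O(disclose_certificate).
Yet premise 7 states O(¬disclose_certificate).
We now have both O(disclose_certificate) and O(¬disclose_certificate) — disclose_certificate is simultaneously obligatory and forbidden, violating the D-axiom.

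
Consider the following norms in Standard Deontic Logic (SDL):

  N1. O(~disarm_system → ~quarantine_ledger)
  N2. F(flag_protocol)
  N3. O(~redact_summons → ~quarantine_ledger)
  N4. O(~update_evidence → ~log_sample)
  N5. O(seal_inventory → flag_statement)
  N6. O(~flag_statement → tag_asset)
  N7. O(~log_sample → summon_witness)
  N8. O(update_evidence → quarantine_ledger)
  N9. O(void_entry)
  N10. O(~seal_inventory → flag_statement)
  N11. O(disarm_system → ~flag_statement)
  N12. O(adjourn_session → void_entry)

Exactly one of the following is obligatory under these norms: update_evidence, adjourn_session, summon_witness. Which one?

Premises 5 and 10 are O(seal_inventory → flag_statement) and O(~seal_inventory → flag_statement); every ideal world satisfies seal_inventory or ~seal_inventory, so in either case flag_statement holds — hence O(flag_statement).
Premise 11, O(disarm_system → ~flag_statement), contraposes to O(flag_statement → ~disarm_system); with O(flag_statement) we get O(~disarm_system).
With premise 1, O(~disarm_system → ~quarantine_ledger), the K-axiom yields O(~quarantine_ledger).
Premise 8 is O(update_evidence → quarantine_ledger); contrapositively O(~quarantine_ledger → ~update_evidence). Since O(~quarantine_ledger) holds, K gives O(~update_evidence).
Premise 4 is O(~update_evidence → ~log_sample); since O(~update_evidence), deontic closure gives O(~log_sample).
Premise 7 is O(~log_sample → summon_witness); since O(~log_sample), deontic closure gives O(summon_witness).
So O(summon_witness) holds — summon_witness is obligatory. None of the other listed options is made obligatory by any chain of premises.

summon_witness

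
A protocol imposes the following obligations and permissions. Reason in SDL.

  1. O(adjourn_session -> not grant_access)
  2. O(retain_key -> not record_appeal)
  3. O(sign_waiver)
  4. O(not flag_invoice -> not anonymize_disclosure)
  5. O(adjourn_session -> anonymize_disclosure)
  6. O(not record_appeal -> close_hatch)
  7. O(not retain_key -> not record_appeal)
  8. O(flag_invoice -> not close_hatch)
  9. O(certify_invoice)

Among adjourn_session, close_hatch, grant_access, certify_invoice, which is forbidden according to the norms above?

adjourn_session

Premises 7 and 2 cover both cases: O(not retain_key -> not record_appeal) and O(retain_key -> not record_appeal). Since not retain_key ∨ retain_key is a tautology, O(not record_appeal) follows.
Premise 6 is O(not record_appeal -> close_hatch); since O(not record_appeal), deontic closure gives O(close_hatch).
The contrapositive of premise 8 (O(flag_invoice -> not close_hatch)) is O(close_hatch -> not flag_invoice), and O(close_hatch) is already established, so O(not flag_invoice).
With premise 4, O(not flag_invoice -> not anonymize_disclosure), the K-axiom yields O(not anonymize_disclosure).
Premise 5, O(adjourn_session -> anonymize_disclosure), contraposes to O(not anonymize_disclosure -> not adjourn_session); with O(not anonymize_disclosure) we get O(not adjourn_session).
So O(not adjourn_session) holds, i.e. adjourn_session is forbidden. None of the other listed options is forbidden under the premises.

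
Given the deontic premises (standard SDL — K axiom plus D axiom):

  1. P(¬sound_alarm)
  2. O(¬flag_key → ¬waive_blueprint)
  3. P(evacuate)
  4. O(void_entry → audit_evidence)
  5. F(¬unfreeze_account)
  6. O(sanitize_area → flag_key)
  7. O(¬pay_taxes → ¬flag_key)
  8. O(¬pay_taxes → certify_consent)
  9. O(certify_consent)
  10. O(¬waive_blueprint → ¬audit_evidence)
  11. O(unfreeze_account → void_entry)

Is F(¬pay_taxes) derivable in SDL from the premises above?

Premise 5, F(¬unfreeze_account), is equivalent to O(unfreeze_account).
With premise 11, O(unfreeze_account → void_entry), the K-axiom yields O(void_entry).
Applying K to premise 4 (O(void_entry → audit_evidence)) and O(void_entry) yields O(audit_evidence).
The contrapositive of premise 10 (O(¬waive_blueprint → ¬audit_evidence)) is O(audit_evidence → waive_blueprint), and O(audit_evidence) is already established, so O(waive_blueprint).
The contrapositive of premise 2 (O(¬flag_key → ¬waive_blueprint)) is O(waive_blueprint → flag_key), and O(waive_blueprint) is already established, so O(flag_key).
Premise 7 is O(¬pay_taxes → ¬flag_key); contrapositively O(flag_key → pay_taxes). Since O(flag_key) holds, K gives O(pay_taxes).
Premises 1, 3, 6, 8, 9 do not contribute to this derivation.
So O(pay_taxes) holds, i.e. F(¬pay_taxes). The claim follows.

Yes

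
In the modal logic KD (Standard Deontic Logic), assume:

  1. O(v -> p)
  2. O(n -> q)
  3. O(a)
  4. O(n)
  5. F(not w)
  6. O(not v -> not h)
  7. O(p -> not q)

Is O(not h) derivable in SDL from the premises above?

Yes

From premise 4 we have O(n).
Applying K to premise 2 (O(n -> q)) and O(n) yields O(q).
Premise 7 is O(p -> not q); contrapositively O(q -> not p). Since O(q) holds, K gives O(not p).
Premise 1, O(v -> p), contraposes to O(not p -> not v); with O(not p) we get O(not v).
Premise 6 is O(not v -> not h); since O(not v), deontic closure gives O(not h).
Premises 3, 5 do not contribute to this derivation.
So O(not h) follows.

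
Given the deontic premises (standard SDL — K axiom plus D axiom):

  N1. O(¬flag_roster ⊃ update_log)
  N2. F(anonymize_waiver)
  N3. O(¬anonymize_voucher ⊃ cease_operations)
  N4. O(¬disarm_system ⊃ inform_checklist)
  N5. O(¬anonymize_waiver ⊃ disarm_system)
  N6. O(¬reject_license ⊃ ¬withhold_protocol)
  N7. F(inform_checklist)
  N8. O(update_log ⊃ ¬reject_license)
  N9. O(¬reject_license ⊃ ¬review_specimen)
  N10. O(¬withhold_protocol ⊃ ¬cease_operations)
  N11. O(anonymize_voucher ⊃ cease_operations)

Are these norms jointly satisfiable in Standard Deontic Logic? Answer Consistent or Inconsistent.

Premise 4 is O(¬disarm_system ⊃ inform_checklist), but O(¬disarm_system) is not derivable from the premises, so it does not yield O(inform_checklist).
So O(inform_checklist) is not derivable, and the apparent clash with O(¬inform_checklist) does not arise.
A world satisfying every obligation exists (e.g. anonymize_voucher=false, anonymize_waiver=false, cease_operations=true, disarm_system=true, flag_roster=true, inform_checklist=false, reject_license=true, review_specimen=false, update_log=false, withhold_protocol=true); no atom is both obligatory and forbidden, so the set is consistent.

Consistent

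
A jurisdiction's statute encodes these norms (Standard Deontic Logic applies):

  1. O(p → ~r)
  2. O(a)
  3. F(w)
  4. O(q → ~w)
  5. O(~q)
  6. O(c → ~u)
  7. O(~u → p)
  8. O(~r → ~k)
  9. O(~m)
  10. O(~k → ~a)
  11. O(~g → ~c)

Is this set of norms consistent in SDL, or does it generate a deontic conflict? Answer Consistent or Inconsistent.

Consistent

Premise 4 is O(q → ~w); even if O(~w) held, inferring O(q) would be affirming the consequent — invalid.
So O(q) is not derivable, and the apparent clash with O(~q) does not arise.
A world satisfying every obligation exists (e.g. a=true, c=false, g=false, k=true, m=false, p=false, q=false, r=true, u=true, w=false); no atom is both obligatory and forbidden, so the set is consistent.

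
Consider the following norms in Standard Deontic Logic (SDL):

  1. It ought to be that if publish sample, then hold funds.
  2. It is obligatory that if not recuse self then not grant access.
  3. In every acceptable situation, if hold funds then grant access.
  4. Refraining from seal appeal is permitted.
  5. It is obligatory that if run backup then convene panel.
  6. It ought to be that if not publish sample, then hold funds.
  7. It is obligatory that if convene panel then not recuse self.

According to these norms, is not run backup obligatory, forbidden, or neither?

Obligatory

Premises 6 and 1 are O(¬publish_sample → hold_funds) and O(publish_sample → hold_funds); every ideal world satisfies ¬publish_sample or publish_sample, so in either case hold_funds holds — hence O(hold_funds).
With premise 3, O(hold_funds → grant_access), the K-axiom yields O(grant_access).
The contrapositive of premise 2 (O(¬recuse_self → ¬grant_access)) is O(grant_access → recuse_self), and O(grant_access) is already established, so O(recuse_self).
The contrapositive of premise 7 (O(convene_panel → ¬recuse_self)) is O(recuse_self → ¬convene_panel), and O(recuse_self) is already established, so O(¬convene_panel).
The contrapositive of premise 5 (O(run_backup → convene_panel)) is O(¬convene_panel → ¬run_backup), and O(¬convene_panel) is already established, so O(¬run_backup).
Premise 4 does not contribute to this derivation.
Hence ¬run_backup is obligatory.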